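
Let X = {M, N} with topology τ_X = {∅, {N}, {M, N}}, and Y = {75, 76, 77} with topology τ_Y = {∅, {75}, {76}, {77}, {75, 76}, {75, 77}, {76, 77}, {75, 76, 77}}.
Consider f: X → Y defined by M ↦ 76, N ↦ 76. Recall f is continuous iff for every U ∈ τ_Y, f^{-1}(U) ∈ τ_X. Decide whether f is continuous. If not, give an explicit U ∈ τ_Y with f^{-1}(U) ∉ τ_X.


f IS continuous.

Compute f^{-1}(U) for each U ∈ τ_Y:
  U = ∅: f^{-1}(U) = ∅ ∈ τ_X ✓.
  U = {75}: f^{-1}(U) = ∅ ∈ τ_X ✓.
  U = {76}: f^{-1}(U) = {M, N} ∈ τ_X ✓.
  U = {77}: f^{-1}(U) = ∅ ∈ τ_X ✓.
  U = {75, 76}: f^{-1}(U) = {M, N} ∈ τ_X ✓.
  U = {75, 77}: f^{-1}(U) = ∅ ∈ τ_X ✓.
  U = {76, 77}: f^{-1}(U) = {M, N} ∈ τ_X ✓.
  U = {75, 76, 77}: f^{-1}(U) = {M, N} ∈ τ_X ✓.
Every preimage lies in τ_X, so f IS continuous.


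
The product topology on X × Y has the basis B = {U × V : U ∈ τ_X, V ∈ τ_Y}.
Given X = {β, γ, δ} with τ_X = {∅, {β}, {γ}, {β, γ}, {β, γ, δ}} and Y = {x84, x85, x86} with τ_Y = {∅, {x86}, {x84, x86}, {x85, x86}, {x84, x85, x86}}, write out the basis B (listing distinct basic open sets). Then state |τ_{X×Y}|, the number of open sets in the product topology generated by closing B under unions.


Basis B = {∅ × ∅, {β} × {x86}, {γ} × {x86}, {β} × {x84, x86}, {β} × {x85, x86}, {β, γ} × {x86}, {γ} × {x84, x86}, {γ} × {x85, x86}, {β} × {x84, x85, x86}, {β, γ, δ} × {x86}, {γ} × {x84, x85, x86}, {β, γ} × {x84, x86}, {β, γ} × {x85, x86}, {β, γ} × {x84, x85, x86}, {β, γ, δ} × {x84, x86}, {β, γ, δ} × {x85, x86}, {β, γ, δ} × {x84, x85, x86}}; |τ_{X×Y}| = 50.

Enumerate products U × V with U ∈ τ_X, V ∈ τ_Y (deduplicated):
  ∅ × ∅ = {} (∅)
  {β} × {x86} = {(β,x86)}
  {γ} × {x86} = {(γ,x86)}
  {β} × {x84, x86} = {(β,x84), (β,x86)}
  {β} × {x85, x86} = {(β,x85), (β,x86)}
  {β, γ} × {x86} = {(β,x86), (γ,x86)}
  {γ} × {x84, x86} = {(γ,x84), (γ,x86)}
  {γ} × {x85, x86} = {(γ,x85), (γ,x86)}
  {β} × {x84, x85, x86} = {(β,x84), (β,x85), (β,x86)}
  {β, γ, δ} × {x86} = {(β,x86), (γ,x86), (δ,x86)}
  {γ} × {x84, x85, x86} = {(γ,x84), (γ,x85), (γ,x86)}
  {β, γ} × {x84, x86} = {(β,x84), (β,x86), (γ,x84), (γ,x86)}
  {β, γ} × {x85, x86} = {(β,x85), (β,x86), (γ,x85), (γ,x86)}
  {β, γ} × {x84, x85, x86} = {(β,x84), (β,x85), (β,x86), (γ,x84), (γ,x85), (γ,x86)}
  {β, γ, δ} × {x84, x86} = {(β,x84), (β,x86), (γ,x84), (γ,x86), (δ,x84), (δ,x86)}
  {β, γ, δ} × {x85, x86} = {(β,x85), (β,x86), (γ,x85), (γ,x86), (δ,x85), (δ,x86)}
  {β, γ, δ} × {x84, x85, x86} = {(β,x84), (β,x85), (β,x86), (γ,x84), (γ,x85), (γ,x86), (δ,x84), (δ,x85), (δ,x86)}
These 17 distinct sets form the basis B.
Close under arbitrary unions to get τ_{X×Y}; counting gives |τ_{X×Y}| = 50.


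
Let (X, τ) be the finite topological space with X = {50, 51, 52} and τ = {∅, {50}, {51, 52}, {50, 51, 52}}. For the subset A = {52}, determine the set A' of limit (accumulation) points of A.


A' = {51}

For each x ∈ X, list the open sets U ∈ τ with x ∈ U, then check whether U ∩ (A ∖ {x}) ≠ ∅ for every such U.
  x = 50: open {50} ∋ x has {50} ∩ (A ∖ {50}) = ∅, so x is NOT a limit point.
  x = 51: opens ∋ x are {51, 52}, {50, 51, 52}; each meets A ∖ {51}, so x IS a limit point.
  x = 52: open {51, 52} ∋ x has {51, 52} ∩ (A ∖ {52}) = ∅, so x is NOT a limit point.
Collecting: A' = {51}.


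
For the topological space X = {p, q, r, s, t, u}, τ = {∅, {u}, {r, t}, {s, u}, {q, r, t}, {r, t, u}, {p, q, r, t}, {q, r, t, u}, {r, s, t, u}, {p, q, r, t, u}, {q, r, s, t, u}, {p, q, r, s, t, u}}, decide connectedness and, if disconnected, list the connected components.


(X, τ) is disconnected; components = [{s, u}, {p, q, r, t}].

Find clopen sets (U ∈ τ with X ∖ U ∈ τ):
  U = ∅, X ∖ U = {p, q, r, s, t, u} — both open, so U is clopen.
  U = {s, u}, X ∖ U = {p, q, r, t} — both open, so U is clopen.
  U = {p, q, r, t}, X ∖ U = {s, u} — both open, so U is clopen.
  U = {p, q, r, s, t, u}, X ∖ U = ∅ — both open, so U is clopen.
Nontrivial clopen(s) exist: e.g. {s, u}. So (X, τ) is disconnected.
Compute connected components by grouping points that agree on all clopens:
  component: {s, u}
  component: {p, q, r, t}


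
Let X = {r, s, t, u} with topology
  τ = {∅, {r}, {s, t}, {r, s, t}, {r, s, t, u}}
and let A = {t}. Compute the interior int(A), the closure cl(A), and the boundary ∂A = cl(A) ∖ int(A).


int(A) = ∅, cl(A) = {s, t, u}, ∂A = {s, t, u}.

Closed sets in (X, τ) are complements of opens:
  closed(X, τ) = {∅, {u}, {r, u}, {s, t, u}, {r, s, t, u}}.
int(A) = ⋃ {U ∈ τ : U ⊆ A}. Opens contained in A: ∅.
Taking the union of these: int(A) = ∅.
cl(A) = ⋂ {C closed : A ⊆ C}. Closed sets containing A: {s, t, u}, {r, s, t, u}.
Intersecting these: cl(A) = {s, t, u}.
∂A = cl(A) ∖ int(A) = {s, t, u} ∖ ∅ = {s, t, u}.


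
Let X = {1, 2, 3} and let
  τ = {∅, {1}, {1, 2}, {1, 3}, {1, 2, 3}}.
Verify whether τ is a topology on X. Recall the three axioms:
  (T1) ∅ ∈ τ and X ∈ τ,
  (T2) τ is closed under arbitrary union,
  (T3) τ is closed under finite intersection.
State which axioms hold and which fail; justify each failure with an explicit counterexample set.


τ IS a topology on X.

Axiom (T1): ∅ ∈ τ? Yes; X ∈ τ? Yes.
Axiom (T2/T3): check pairwise unions and intersections of members of τ.
All pairwise intersections and unions checked — each lies in τ. Therefore τ satisfies (T1), (T2), (T3): it IS a topology on X.


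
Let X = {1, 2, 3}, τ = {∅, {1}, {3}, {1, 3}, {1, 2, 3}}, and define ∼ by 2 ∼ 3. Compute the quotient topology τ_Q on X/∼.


X/∼ = {[1], [2=3]}; |τ_Q| = 3.

Equivalence classes: [1], [2=3].
Quotient map π: X → X/∼ sends 1 ↦ [1], 2 ↦ [2=3], 3 ↦ [2=3].
For each subset V ⊆ X/∼, compute π^{-1}(V) ⊆ X and check whether π^{-1}(V) ∈ τ. V is open in τ_Q iff π^{-1}(V) ∈ τ.
  V = {}: π^{-1}(V) = ∅ ∈ τ ✓.
  V = {[1]}: π^{-1}(V) = {1} ∈ τ ✓.
  V = {[2=3]}: π^{-1}(V) = {2, 3} ∉ τ ✗.
  V = {[1], [2=3]}: π^{-1}(V) = {1, 2, 3} ∈ τ ✓.
Open sets in the quotient: τ_Q = {{}, {[1]}, {[1], [2=3]}} (3 elements).


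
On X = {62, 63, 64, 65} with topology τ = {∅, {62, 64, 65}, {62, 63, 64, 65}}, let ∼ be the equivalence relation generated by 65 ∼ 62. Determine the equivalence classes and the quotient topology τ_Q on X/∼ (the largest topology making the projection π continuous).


X/∼ = {[62=65], [63], [64]}; |τ_Q| = 3.

Equivalence classes: [62=65], [63], [64].
Quotient map π: X → X/∼ sends 62 ↦ [62=65], 63 ↦ [63], 64 ↦ [64], 65 ↦ [62=65].
For each subset V ⊆ X/∼, compute π^{-1}(V) ⊆ X and check whether π^{-1}(V) ∈ τ. V is open in τ_Q iff π^{-1}(V) ∈ τ.
  V = {}: π^{-1}(V) = ∅ ∈ τ ✓.
  V = {[62=65]}: π^{-1}(V) = {62, 65} ∉ τ ✗.
  V = {[63]}: π^{-1}(V) = {63} ∉ τ ✗.
  V = {[62=65], [63]}: π^{-1}(V) = {62, 63, 65} ∉ τ ✗.
  V = {[64]}: π^{-1}(V) = {64} ∉ τ ✗.
  V = {[62=65], [64]}: π^{-1}(V) = {62, 64, 65} ∈ τ ✓.
  V = {[63], [64]}: π^{-1}(V) = {63, 64} ∉ τ ✗.
  V = {[62=65], [63], [64]}: π^{-1}(V) = {62, 63, 64, 65} ∈ τ ✓.
Open sets in the quotient: τ_Q = {{}, {[62=65], [64]}, {[62=65], [63], [64]}} (3 elements).


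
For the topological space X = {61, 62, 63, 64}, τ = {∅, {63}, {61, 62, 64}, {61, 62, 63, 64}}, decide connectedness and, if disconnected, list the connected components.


(X, τ) is disconnected; components = [{63}, {61, 62, 64}].

Find clopen sets (U ∈ τ with X ∖ U ∈ τ):
  U = ∅, X ∖ U = {61, 62, 63, 64} — both open, so U is clopen.
  U = {63}, X ∖ U = {61, 62, 64} — both open, so U is clopen.
  U = {61, 62, 64}, X ∖ U = {63} — both open, so U is clopen.
  U = {61, 62, 63, 64}, X ∖ U = ∅ — both open, so U is clopen.
Nontrivial clopen(s) exist: e.g. {61, 62, 64}. So (X, τ) is disconnected.
Compute connected components by grouping points that agree on all clopens:
  component: {63}
  component: {61, 62, 64}


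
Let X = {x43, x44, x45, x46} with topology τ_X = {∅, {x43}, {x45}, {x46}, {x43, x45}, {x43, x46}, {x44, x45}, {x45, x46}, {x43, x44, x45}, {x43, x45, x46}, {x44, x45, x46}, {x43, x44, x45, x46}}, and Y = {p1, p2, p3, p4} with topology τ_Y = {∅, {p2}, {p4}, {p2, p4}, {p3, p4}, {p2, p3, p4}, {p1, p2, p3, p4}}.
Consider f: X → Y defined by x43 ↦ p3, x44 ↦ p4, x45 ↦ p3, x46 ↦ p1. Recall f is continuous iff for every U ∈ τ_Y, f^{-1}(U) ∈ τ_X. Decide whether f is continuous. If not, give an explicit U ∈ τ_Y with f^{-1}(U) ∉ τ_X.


f is NOT continuous.

Compute f^{-1}(U) for each U ∈ τ_Y:
  U = ∅: f^{-1}(U) = ∅ ∈ τ_X ✓.
  U = {p2}: f^{-1}(U) = ∅ ∈ τ_X ✓.
  U = {p4}: f^{-1}(U) = {x44} ∉ τ_X ✗.
  U = {p2, p4}: f^{-1}(U) = {x44} ∉ τ_X ✗.
  U = {p3, p4}: f^{-1}(U) = {x43, x44, x45} ∈ τ_X ✓.
  U = {p2, p3, p4}: f^{-1}(U) = {x43, x44, x45} ∈ τ_X ✓.
  U = {p1, p2, p3, p4}: f^{-1}(U) = {x43, x44, x45, x46} ∈ τ_X ✓.
Found U = {p4} with f^{-1}(U) = {x44} not in τ_X. Therefore f is NOT continuous.


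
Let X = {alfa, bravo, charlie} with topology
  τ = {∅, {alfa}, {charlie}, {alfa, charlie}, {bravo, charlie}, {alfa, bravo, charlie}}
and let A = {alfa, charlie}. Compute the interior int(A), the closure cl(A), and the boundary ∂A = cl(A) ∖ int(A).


int(A) = {alfa, charlie}, cl(A) = {alfa, bravo, charlie}, ∂A = {bravo}.

Closed sets in (X, τ) are complements of opens:
  closed(X, τ) = {∅, {alfa}, {bravo}, {alfa, bravo}, {bravo, charlie}, {alfa, bravo, charlie}}.
int(A) = ⋃ {U ∈ τ : U ⊆ A}. Opens contained in A: ∅, {alfa}, {charlie}, {alfa, charlie}.
Taking the union of these: int(A) = {alfa, charlie}.
cl(A) = ⋂ {C closed : A ⊆ C}. Closed sets containing A: {alfa, bravo, charlie}.
Intersecting these: cl(A) = {alfa, bravo, charlie}.
∂A = cl(A) ∖ int(A) = {alfa, bravo, charlie} ∖ {alfa, charlie} = {bravo}.


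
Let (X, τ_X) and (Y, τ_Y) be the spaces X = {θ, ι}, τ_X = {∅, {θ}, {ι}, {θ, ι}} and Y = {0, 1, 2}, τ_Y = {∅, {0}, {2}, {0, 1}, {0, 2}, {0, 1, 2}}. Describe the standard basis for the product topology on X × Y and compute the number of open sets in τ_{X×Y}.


Basis B = {∅ × ∅, {θ} × {0}, {θ} × {2}, {ι} × {0}, {ι} × {2}, {θ} × {0, 1}, {θ} × {0, 2}, {θ, ι} × {0}, {θ, ι} × {2}, {ι} × {0, 1}, {ι} × {0, 2}, {θ} × {0, 1, 2}, {ι} × {0, 1, 2}, {θ, ι} × {0, 1}, {θ, ι} × {0, 2}, {θ, ι} × {0, 1, 2}}; |τ_{X×Y}| = 36.

Enumerate products U × V with U ∈ τ_X, V ∈ τ_Y (deduplicated):
  ∅ × ∅ = {} (∅)
  {θ} × {0} = {(θ,0)}
  {θ} × {2} = {(θ,2)}
  {ι} × {0} = {(ι,0)}
  {ι} × {2} = {(ι,2)}
  {θ} × {0, 1} = {(θ,0), (θ,1)}
  {θ} × {0, 2} = {(θ,0), (θ,2)}
  {θ, ι} × {0} = {(θ,0), (ι,0)}
  {θ, ι} × {2} = {(θ,2), (ι,2)}
  {ι} × {0, 1} = {(ι,0), (ι,1)}
  {ι} × {0, 2} = {(ι,0), (ι,2)}
  {θ} × {0, 1, 2} = {(θ,0), (θ,1), (θ,2)}
  {ι} × {0, 1, 2} = {(ι,0), (ι,1), (ι,2)}
  {θ, ι} × {0, 1} = {(θ,0), (θ,1), (ι,0), (ι,1)}
  {θ, ι} × {0, 2} = {(θ,0), (θ,2), (ι,0), (ι,2)}
  {θ, ι} × {0, 1, 2} = {(θ,0), (θ,1), (θ,2), (ι,0), (ι,1), (ι,2)}
These 16 distinct sets form the basis B.
Close under arbitrary unions to get τ_{X×Y}; counting gives |τ_{X×Y}| = 36.


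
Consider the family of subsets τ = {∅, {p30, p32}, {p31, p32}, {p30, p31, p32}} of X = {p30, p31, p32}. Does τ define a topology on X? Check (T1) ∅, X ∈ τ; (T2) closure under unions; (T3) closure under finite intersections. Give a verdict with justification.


τ is NOT a topology on X.

Axiom (T1): ∅ ∈ τ? Yes; X ∈ τ? Yes.
Axiom (T2/T3): check pairwise unions and intersections of members of τ.
Counterexample for (T3): {p30, p32} ∩ {p31, p32} = {p32} ∉ τ. Therefore τ is NOT a topology.


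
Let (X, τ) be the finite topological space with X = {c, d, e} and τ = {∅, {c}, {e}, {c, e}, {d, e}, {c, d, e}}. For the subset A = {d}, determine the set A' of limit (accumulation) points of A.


A' = ∅

For each x ∈ X, list the open sets U ∈ τ with x ∈ U, then check whether U ∩ (A ∖ {x}) ≠ ∅ for every such U.
  x = c: open {c} ∋ x has {c} ∩ (A ∖ {c}) = ∅, so x is NOT a limit point.
  x = d: open {d, e} ∋ x has {d, e} ∩ (A ∖ {d}) = ∅, so x is NOT a limit point.
  x = e: open {e} ∋ x has {e} ∩ (A ∖ {e}) = ∅, so x is NOT a limit point.
Collecting: A' = ∅.


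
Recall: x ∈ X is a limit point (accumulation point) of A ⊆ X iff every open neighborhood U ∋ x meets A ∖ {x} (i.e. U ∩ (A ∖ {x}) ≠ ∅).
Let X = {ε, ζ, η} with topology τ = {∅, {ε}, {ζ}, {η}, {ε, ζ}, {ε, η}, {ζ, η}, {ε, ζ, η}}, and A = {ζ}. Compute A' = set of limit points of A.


A' = ∅

For each x ∈ X, list the open sets U ∈ τ with x ∈ U, then check whether U ∩ (A ∖ {x}) ≠ ∅ for every such U.
  x = ε: open {ε} ∋ x has {ε} ∩ (A ∖ {ε}) = ∅, so x is NOT a limit point.
  x = ζ: open {ζ} ∋ x has {ζ} ∩ (A ∖ {ζ}) = ∅, so x is NOT a limit point.
  x = η: open {η} ∋ x has {η} ∩ (A ∖ {η}) = ∅, so x is NOT a limit point.
Collecting: A' = ∅.


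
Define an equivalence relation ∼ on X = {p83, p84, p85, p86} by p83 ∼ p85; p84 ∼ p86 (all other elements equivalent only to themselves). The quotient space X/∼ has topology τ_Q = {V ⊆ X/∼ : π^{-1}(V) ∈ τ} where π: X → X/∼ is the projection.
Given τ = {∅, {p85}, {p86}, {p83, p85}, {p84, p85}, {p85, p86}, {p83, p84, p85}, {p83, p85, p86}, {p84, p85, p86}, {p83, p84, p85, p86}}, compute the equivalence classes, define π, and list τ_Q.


X/∼ = {[p83=p85], [p84=p86]}; |τ_Q| = 3.

Equivalence classes: [p83=p85], [p84=p86].
Quotient map π: X → X/∼ sends p83 ↦ [p83=p85], p84 ↦ [p84=p86], p85 ↦ [p83=p85], p86 ↦ [p84=p86].
For each subset V ⊆ X/∼, compute π^{-1}(V) ⊆ X and check whether π^{-1}(V) ∈ τ. V is open in τ_Q iff π^{-1}(V) ∈ τ.
  V = {}: π^{-1}(V) = ∅ ∈ τ ✓.
  V = {[p83=p85]}: π^{-1}(V) = {p83, p85} ∈ τ ✓.
  V = {[p84=p86]}: π^{-1}(V) = {p84, p86} ∉ τ ✗.
  V = {[p83=p85], [p84=p86]}: π^{-1}(V) = {p83, p84, p85, p86} ∈ τ ✓.
Open sets in the quotient: τ_Q = {{}, {[p83=p85]}, {[p83=p85], [p84=p86]}} (3 elements).


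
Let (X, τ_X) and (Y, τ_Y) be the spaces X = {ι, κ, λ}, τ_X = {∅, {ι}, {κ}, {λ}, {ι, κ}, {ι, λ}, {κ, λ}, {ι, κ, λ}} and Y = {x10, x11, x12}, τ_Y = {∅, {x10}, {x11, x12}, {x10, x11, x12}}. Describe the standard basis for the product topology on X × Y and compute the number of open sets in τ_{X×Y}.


Basis B = {∅ × ∅, {ι} × {x10}, {κ} × {x10}, {λ} × {x10}, {ι, κ} × {x10}, {ι, λ} × {x10}, {ι} × {x11, x12}, {κ, λ} × {x10}, {κ} × {x11, x12}, {λ} × {x11, x12}, {ι} × {x10, x11, x12}, {ι, κ, λ} × {x10}, {κ} × {x10, x11, x12}, {λ} × {x10, x11, x12}, {ι, κ} × {x11, x12}, {ι, λ} × {x11, x12}, {κ, λ} × {x11, x12}, {ι, κ} × {x10, x11, x12}, {ι, λ} × {x10, x11, x12}, {ι, κ, λ} × {x11, x12}, {κ, λ} × {x10, x11, x12}, {ι, κ, λ} × {x10, x11, x12}}; |τ_{X×Y}| = 64.

Enumerate products U × V with U ∈ τ_X, V ∈ τ_Y (deduplicated):
  ∅ × ∅ = {} (∅)
  {ι} × {x10} = {(ι,x10)}
  {κ} × {x10} = {(κ,x10)}
  {λ} × {x10} = {(λ,x10)}
  {ι, κ} × {x10} = {(ι,x10), (κ,x10)}
  {ι, λ} × {x10} = {(ι,x10), (λ,x10)}
  {ι} × {x11, x12} = {(ι,x11), (ι,x12)}
  {κ, λ} × {x10} = {(κ,x10), (λ,x10)}
  {κ} × {x11, x12} = {(κ,x11), (κ,x12)}
  {λ} × {x11, x12} = {(λ,x11), (λ,x12)}
  {ι} × {x10, x11, x12} = {(ι,x10), (ι,x11), (ι,x12)}
  {ι, κ, λ} × {x10} = {(ι,x10), (κ,x10), (λ,x10)}
  {κ} × {x10, x11, x12} = {(κ,x10), (κ,x11), (κ,x12)}
  {λ} × {x10, x11, x12} = {(λ,x10), (λ,x11), (λ,x12)}
  {ι, κ} × {x11, x12} = {(ι,x11), (ι,x12), (κ,x11), (κ,x12)}
  {ι, λ} × {x11, x12} = {(ι,x11), (ι,x12), (λ,x11), (λ,x12)}
  {κ, λ} × {x11, x12} = {(κ,x11), (κ,x12), (λ,x11), (λ,x12)}
  {ι, κ} × {x10, x11, x12} = {(ι,x10), (ι,x11), (ι,x12), (κ,x10), (κ,x11), (κ,x12)}
  {ι, λ} × {x10, x11, x12} = {(ι,x10), (ι,x11), (ι,x12), (λ,x10), (λ,x11), (λ,x12)}
  {ι, κ, λ} × {x11, x12} = {(ι,x11), (ι,x12), (κ,x11), (κ,x12), (λ,x11), (λ,x12)}
  {κ, λ} × {x10, x11, x12} = {(κ,x10), (κ,x11), (κ,x12), (λ,x10), (λ,x11), (λ,x12)}
  {ι, κ, λ} × {x10, x11, x12} = {(ι,x10), (ι,x11), (ι,x12), (κ,x10), (κ,x11), (κ,x12), (λ,x10), (λ,x11), (λ,x12)}
These 22 distinct sets form the basis B.
Close under arbitrary unions to get τ_{X×Y}; counting gives |τ_{X×Y}| = 64.


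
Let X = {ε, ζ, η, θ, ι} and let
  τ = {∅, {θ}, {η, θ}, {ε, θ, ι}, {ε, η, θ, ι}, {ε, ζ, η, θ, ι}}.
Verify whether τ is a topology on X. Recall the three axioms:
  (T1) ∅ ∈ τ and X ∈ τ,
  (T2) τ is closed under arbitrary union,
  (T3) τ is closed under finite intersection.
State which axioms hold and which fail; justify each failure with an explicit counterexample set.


τ IS a topology on X.

Axiom (T1): ∅ ∈ τ? Yes; X ∈ τ? Yes.
Axiom (T2/T3): check pairwise unions and intersections of members of τ.
All pairwise intersections and unions checked — each lies in τ. Therefore τ satisfies (T1), (T2), (T3): it IS a topology on X.


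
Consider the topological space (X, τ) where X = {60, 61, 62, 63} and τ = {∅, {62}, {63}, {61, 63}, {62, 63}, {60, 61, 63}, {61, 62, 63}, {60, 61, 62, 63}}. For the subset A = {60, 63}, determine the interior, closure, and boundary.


int(A) = {63}, cl(A) = {60, 61, 63}, ∂A = {60, 61}.

Closed sets in (X, τ) are complements of opens:
  closed(X, τ) = {∅, {60}, {62}, {60, 61}, {60, 62}, {60, 61, 62}, {60, 61, 63}, {60, 61, 62, 63}}.
int(A) = ⋃ {U ∈ τ : U ⊆ A}. Opens contained in A: ∅, {63}.
Taking the union of these: int(A) = {63}.
cl(A) = ⋂ {C closed : A ⊆ C}. Closed sets containing A: {60, 61, 63}, {60, 61, 62, 63}.
Intersecting these: cl(A) = {60, 61, 63}.
∂A = cl(A) ∖ int(A) = {60, 61, 63} ∖ {63} = {60, 61}.


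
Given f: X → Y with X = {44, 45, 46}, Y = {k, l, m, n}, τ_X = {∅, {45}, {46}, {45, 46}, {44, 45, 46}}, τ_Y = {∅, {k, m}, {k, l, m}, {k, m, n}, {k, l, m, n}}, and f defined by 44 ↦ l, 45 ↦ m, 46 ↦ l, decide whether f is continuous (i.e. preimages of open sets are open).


f IS continuous.

Compute f^{-1}(U) for each U ∈ τ_Y:
  U = ∅: f^{-1}(U) = ∅ ∈ τ_X ✓.
  U = {k, m}: f^{-1}(U) = {45} ∈ τ_X ✓.
  U = {k, l, m}: f^{-1}(U) = {44, 45, 46} ∈ τ_X ✓.
  U = {k, m, n}: f^{-1}(U) = {45} ∈ τ_X ✓.
  U = {k, l, m, n}: f^{-1}(U) = {44, 45, 46} ∈ τ_X ✓.
Every preimage lies in τ_X, so f IS continuous.


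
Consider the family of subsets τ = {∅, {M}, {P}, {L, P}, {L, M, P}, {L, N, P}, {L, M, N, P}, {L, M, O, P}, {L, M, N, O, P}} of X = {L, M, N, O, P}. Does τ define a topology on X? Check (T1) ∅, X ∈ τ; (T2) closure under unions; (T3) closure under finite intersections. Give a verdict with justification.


τ is NOT a topology on X.

Axiom (T1): ∅ ∈ τ? Yes; X ∈ τ? Yes.
Axiom (T2/T3): check pairwise unions and intersections of members of τ.
Counterexample for (T2): {M} ∪ {P} = {M, P} ∉ τ. Therefore τ is NOT a topology.


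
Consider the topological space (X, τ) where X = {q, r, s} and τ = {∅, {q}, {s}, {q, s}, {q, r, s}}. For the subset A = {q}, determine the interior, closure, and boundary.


int(A) = {q}, cl(A) = {q, r}, ∂A = {r}.

Closed sets in (X, τ) are complements of opens:
  closed(X, τ) = {∅, {r}, {q, r}, {r, s}, {q, r, s}}.
int(A) = ⋃ {U ∈ τ : U ⊆ A}. Opens contained in A: ∅, {q}.
Taking the union of these: int(A) = {q}.
cl(A) = ⋂ {C closed : A ⊆ C}. Closed sets containing A: {q, r}, {q, r, s}.
Intersecting these: cl(A) = {q, r}.
∂A = cl(A) ∖ int(A) = {q, r} ∖ {q} = {r}.


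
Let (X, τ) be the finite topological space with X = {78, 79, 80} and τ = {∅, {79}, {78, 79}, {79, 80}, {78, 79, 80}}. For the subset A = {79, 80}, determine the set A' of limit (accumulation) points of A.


A' = {78, 80}

For each x ∈ X, list the open sets U ∈ τ with x ∈ U, then check whether U ∩ (A ∖ {x}) ≠ ∅ for every such U.
  x = 78: opens ∋ x are {78, 79}, {78, 79, 80}; each meets A ∖ {78}, so x IS a limit point.
  x = 79: open {79} ∋ x has {79} ∩ (A ∖ {79}) = ∅, so x is NOT a limit point.
  x = 80: opens ∋ x are {79, 80}, {78, 79, 80}; each meets A ∖ {80}, so x IS a limit point.
Collecting: A' = {78, 80}.


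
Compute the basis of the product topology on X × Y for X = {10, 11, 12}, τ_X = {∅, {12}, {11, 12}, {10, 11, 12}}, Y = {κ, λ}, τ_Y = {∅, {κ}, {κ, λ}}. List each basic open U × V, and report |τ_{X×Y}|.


Basis B = {∅ × ∅, {12} × {κ}, {11, 12} × {κ}, {12} × {κ, λ}, {10, 11, 12} × {κ}, {11, 12} × {κ, λ}, {10, 11, 12} × {κ, λ}}; |τ_{X×Y}| = 10.

Enumerate products U × V with U ∈ τ_X, V ∈ τ_Y (deduplicated):
  ∅ × ∅ = {} (∅)
  {12} × {κ} = {(12,κ)}
  {11, 12} × {κ} = {(11,κ), (12,κ)}
  {12} × {κ, λ} = {(12,κ), (12,λ)}
  {10, 11, 12} × {κ} = {(10,κ), (11,κ), (12,κ)}
  {11, 12} × {κ, λ} = {(11,κ), (11,λ), (12,κ), (12,λ)}
  {10, 11, 12} × {κ, λ} = {(10,κ), (10,λ), (11,κ), (11,λ), (12,κ), (12,λ)}
These 7 distinct sets form the basis B.
Close under arbitrary unions to get τ_{X×Y}; counting gives |τ_{X×Y}| = 10.


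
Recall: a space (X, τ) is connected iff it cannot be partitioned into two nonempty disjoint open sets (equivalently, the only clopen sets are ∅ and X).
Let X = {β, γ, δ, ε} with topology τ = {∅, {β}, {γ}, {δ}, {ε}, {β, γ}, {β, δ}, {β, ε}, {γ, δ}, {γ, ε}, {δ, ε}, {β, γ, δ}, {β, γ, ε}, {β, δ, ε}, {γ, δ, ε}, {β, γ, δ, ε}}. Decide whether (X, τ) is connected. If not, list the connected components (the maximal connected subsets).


(X, τ) is disconnected; components = [{β}, {γ}, {δ}, {ε}].

Find clopen sets (U ∈ τ with X ∖ U ∈ τ):
  U = ∅, X ∖ U = {β, γ, δ, ε} — both open, so U is clopen.
  U = {β}, X ∖ U = {γ, δ, ε} — both open, so U is clopen.
  U = {γ}, X ∖ U = {β, δ, ε} — both open, so U is clopen.
  U = {δ}, X ∖ U = {β, γ, ε} — both open, so U is clopen.
  U = {ε}, X ∖ U = {β, γ, δ} — both open, so U is clopen.
  U = {β, γ}, X ∖ U = {δ, ε} — both open, so U is clopen.
  U = {β, δ}, X ∖ U = {γ, ε} — both open, so U is clopen.
  U = {β, ε}, X ∖ U = {γ, δ} — both open, so U is clopen.
  U = {γ, δ}, X ∖ U = {β, ε} — both open, so U is clopen.
  U = {γ, ε}, X ∖ U = {β, δ} — both open, so U is clopen.
  U = {δ, ε}, X ∖ U = {β, γ} — both open, so U is clopen.
  U = {β, γ, δ}, X ∖ U = {ε} — both open, so U is clopen.
  U = {β, γ, ε}, X ∖ U = {δ} — both open, so U is clopen.
  U = {β, δ, ε}, X ∖ U = {γ} — both open, so U is clopen.
  U = {γ, δ, ε}, X ∖ U = {β} — both open, so U is clopen.
  U = {β, γ, δ, ε}, X ∖ U = ∅ — both open, so U is clopen.
Nontrivial clopen(s) exist: e.g. {δ, ε}. So (X, τ) is disconnected.
Compute connected components by grouping points that agree on all clopens:
  component: {β}
  component: {γ}
  component: {δ}
  component: {ε}


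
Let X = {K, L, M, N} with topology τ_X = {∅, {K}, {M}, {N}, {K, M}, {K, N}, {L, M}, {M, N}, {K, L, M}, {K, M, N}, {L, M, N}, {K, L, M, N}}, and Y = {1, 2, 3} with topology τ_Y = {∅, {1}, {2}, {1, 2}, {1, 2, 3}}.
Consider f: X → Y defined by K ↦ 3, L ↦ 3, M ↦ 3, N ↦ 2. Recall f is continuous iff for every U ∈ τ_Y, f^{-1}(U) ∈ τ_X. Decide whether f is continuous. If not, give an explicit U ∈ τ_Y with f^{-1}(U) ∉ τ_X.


f IS continuous.

Compute f^{-1}(U) for each U ∈ τ_Y:
  U = ∅: f^{-1}(U) = ∅ ∈ τ_X ✓.
  U = {1}: f^{-1}(U) = ∅ ∈ τ_X ✓.
  U = {2}: f^{-1}(U) = {N} ∈ τ_X ✓.
  U = {1, 2}: f^{-1}(U) = {N} ∈ τ_X ✓.
  U = {1, 2, 3}: f^{-1}(U) = {K, L, M, N} ∈ τ_X ✓.
Every preimage lies in τ_X, so f IS continuous.


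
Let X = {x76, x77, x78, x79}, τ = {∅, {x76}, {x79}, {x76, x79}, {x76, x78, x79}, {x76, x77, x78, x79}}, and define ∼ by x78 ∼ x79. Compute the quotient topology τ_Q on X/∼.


X/∼ = {[x76], [x77], [x78=x79]}; |τ_Q| = 4.

Equivalence classes: [x76], [x77], [x78=x79].
Quotient map π: X → X/∼ sends x76 ↦ [x76], x77 ↦ [x77], x78 ↦ [x78=x79], x79 ↦ [x78=x79].
For each subset V ⊆ X/∼, compute π^{-1}(V) ⊆ X and check whether π^{-1}(V) ∈ τ. V is open in τ_Q iff π^{-1}(V) ∈ τ.
  V = {}: π^{-1}(V) = ∅ ∈ τ ✓.
  V = {[x76]}: π^{-1}(V) = {x76} ∈ τ ✓.
  V = {[x77]}: π^{-1}(V) = {x77} ∉ τ ✗.
  V = {[x76], [x77]}: π^{-1}(V) = {x76, x77} ∉ τ ✗.
  V = {[x78=x79]}: π^{-1}(V) = {x78, x79} ∉ τ ✗.
  V = {[x76], [x78=x79]}: π^{-1}(V) = {x76, x78, x79} ∈ τ ✓.
  V = {[x77], [x78=x79]}: π^{-1}(V) = {x77, x78, x79} ∉ τ ✗.
  V = {[x76], [x77], [x78=x79]}: π^{-1}(V) = {x76, x77, x78, x79} ∈ τ ✓.
Open sets in the quotient: τ_Q = {{}, {[x76]}, {[x76], [x78=x79]}, {[x76], [x77], [x78=x79]}} (4 elements).


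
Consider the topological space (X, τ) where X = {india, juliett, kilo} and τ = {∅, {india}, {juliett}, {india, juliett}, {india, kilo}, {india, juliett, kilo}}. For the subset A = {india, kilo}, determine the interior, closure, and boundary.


int(A) = {india, kilo}, cl(A) = {india, kilo}, ∂A = ∅.

Closed sets in (X, τ) are complements of opens:
  closed(X, τ) = {∅, {juliett}, {kilo}, {india, kilo}, {juliett, kilo}, {india, juliett, kilo}}.
int(A) = ⋃ {U ∈ τ : U ⊆ A}. Opens contained in A: ∅, {india}, {india, kilo}.
Taking the union of these: int(A) = {india, kilo}.
cl(A) = ⋂ {C closed : A ⊆ C}. Closed sets containing A: {india, kilo}, {india, juliett, kilo}.
Intersecting these: cl(A) = {india, kilo}.
∂A = cl(A) ∖ int(A) = {india, kilo} ∖ {india, kilo} = ∅.


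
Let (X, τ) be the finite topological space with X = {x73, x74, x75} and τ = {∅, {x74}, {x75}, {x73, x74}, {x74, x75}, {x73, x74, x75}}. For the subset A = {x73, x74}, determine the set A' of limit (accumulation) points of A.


A' = {x73}

For each x ∈ X, list the open sets U ∈ τ with x ∈ U, then check whether U ∩ (A ∖ {x}) ≠ ∅ for every such U.
  x = x73: opens ∋ x are {x73, x74}, {x73, x74, x75}; each meets A ∖ {x73}, so x IS a limit point.
  x = x74: open {x74} ∋ x has {x74} ∩ (A ∖ {x74}) = ∅, so x is NOT a limit point.
  x = x75: open {x75} ∋ x has {x75} ∩ (A ∖ {x75}) = ∅, so x is NOT a limit point.
Collecting: A' = {x73}.


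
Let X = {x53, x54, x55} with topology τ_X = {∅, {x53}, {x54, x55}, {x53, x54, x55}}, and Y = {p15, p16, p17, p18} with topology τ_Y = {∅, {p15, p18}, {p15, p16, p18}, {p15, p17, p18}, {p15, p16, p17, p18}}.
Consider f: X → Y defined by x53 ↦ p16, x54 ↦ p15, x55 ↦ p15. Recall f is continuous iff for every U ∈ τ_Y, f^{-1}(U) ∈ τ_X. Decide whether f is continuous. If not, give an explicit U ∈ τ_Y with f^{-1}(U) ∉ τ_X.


f IS continuous.

Compute f^{-1}(U) for each U ∈ τ_Y:
  U = ∅: f^{-1}(U) = ∅ ∈ τ_X ✓.
  U = {p15, p18}: f^{-1}(U) = {x54, x55} ∈ τ_X ✓.
  U = {p15, p16, p18}: f^{-1}(U) = {x53, x54, x55} ∈ τ_X ✓.
  U = {p15, p17, p18}: f^{-1}(U) = {x54, x55} ∈ τ_X ✓.
  U = {p15, p16, p17, p18}: f^{-1}(U) = {x53, x54, x55} ∈ τ_X ✓.
Every preimage lies in τ_X, so f IS continuous.


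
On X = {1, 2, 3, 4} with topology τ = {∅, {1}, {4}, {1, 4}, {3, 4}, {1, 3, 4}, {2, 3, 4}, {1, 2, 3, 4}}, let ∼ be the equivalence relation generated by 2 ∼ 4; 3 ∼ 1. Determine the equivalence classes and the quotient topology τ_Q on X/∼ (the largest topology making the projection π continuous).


X/∼ = {[1=3], [2=4]}; |τ_Q| = 2.

Equivalence classes: [1=3], [2=4].
Quotient map π: X → X/∼ sends 1 ↦ [1=3], 2 ↦ [2=4], 3 ↦ [1=3], 4 ↦ [2=4].
For each subset V ⊆ X/∼, compute π^{-1}(V) ⊆ X and check whether π^{-1}(V) ∈ τ. V is open in τ_Q iff π^{-1}(V) ∈ τ.
  V = {}: π^{-1}(V) = ∅ ∈ τ ✓.
  V = {[1=3]}: π^{-1}(V) = {1, 3} ∉ τ ✗.
  V = {[2=4]}: π^{-1}(V) = {2, 4} ∉ τ ✗.
  V = {[1=3], [2=4]}: π^{-1}(V) = {1, 2, 3, 4} ∈ τ ✓.
Open sets in the quotient: τ_Q = {{}, {[1=3], [2=4]}} (2 elements).


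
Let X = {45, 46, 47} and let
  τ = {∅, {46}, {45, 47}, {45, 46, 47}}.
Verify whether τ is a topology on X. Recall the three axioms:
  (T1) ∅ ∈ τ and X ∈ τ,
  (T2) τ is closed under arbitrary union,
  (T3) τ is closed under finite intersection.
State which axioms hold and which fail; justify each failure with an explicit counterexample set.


τ IS a topology on X.

Axiom (T1): ∅ ∈ τ? Yes; X ∈ τ? Yes.
Axiom (T2/T3): check pairwise unions and intersections of members of τ.
All pairwise intersections and unions checked — each lies in τ. Therefore τ satisfies (T1), (T2), (T3): it IS a topology on X.


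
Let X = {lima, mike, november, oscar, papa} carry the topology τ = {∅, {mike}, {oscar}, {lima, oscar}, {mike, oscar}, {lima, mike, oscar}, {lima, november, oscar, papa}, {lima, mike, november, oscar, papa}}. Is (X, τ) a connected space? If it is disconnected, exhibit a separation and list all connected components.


(X, τ) is disconnected; components = [{mike}, {lima, november, oscar, papa}].

Find clopen sets (U ∈ τ with X ∖ U ∈ τ):
  U = ∅, X ∖ U = {lima, mike, november, oscar, papa} — both open, so U is clopen.
  U = {mike}, X ∖ U = {lima, november, oscar, papa} — both open, so U is clopen.
  U = {lima, november, oscar, papa}, X ∖ U = {mike} — both open, so U is clopen.
  U = {lima, mike, november, oscar, papa}, X ∖ U = ∅ — both open, so U is clopen.
Nontrivial clopen(s) exist: e.g. {lima, november, oscar, papa}. So (X, τ) is disconnected.
Compute connected components by grouping points that agree on all clopens:
  component: {mike}
  component: {lima, november, oscar, papa}


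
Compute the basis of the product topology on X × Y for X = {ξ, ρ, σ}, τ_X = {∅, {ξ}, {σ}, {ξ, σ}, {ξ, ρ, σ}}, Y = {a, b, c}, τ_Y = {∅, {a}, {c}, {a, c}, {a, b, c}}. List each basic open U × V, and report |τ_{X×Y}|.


Basis B = {∅ × ∅, {ξ} × {a}, {ξ} × {c}, {σ} × {a}, {σ} × {c}, {ξ} × {a, c}, {ξ, σ} × {a}, {ξ, σ} × {c}, {σ} × {a, c}, {ξ} × {a, b, c}, {ξ, ρ, σ} × {a}, {ξ, ρ, σ} × {c}, {σ} × {a, b, c}, {ξ, σ} × {a, c}, {ξ, σ} × {a, b, c}, {ξ, ρ, σ} × {a, c}, {ξ, ρ, σ} × {a, b, c}}; |τ_{X×Y}| = 48.

Enumerate products U × V with U ∈ τ_X, V ∈ τ_Y (deduplicated):
  ∅ × ∅ = {} (∅)
  {ξ} × {a} = {(ξ,a)}
  {ξ} × {c} = {(ξ,c)}
  {σ} × {a} = {(σ,a)}
  {σ} × {c} = {(σ,c)}
  {ξ} × {a, c} = {(ξ,a), (ξ,c)}
  {ξ, σ} × {a} = {(ξ,a), (σ,a)}
  {ξ, σ} × {c} = {(ξ,c), (σ,c)}
  {σ} × {a, c} = {(σ,a), (σ,c)}
  {ξ} × {a, b, c} = {(ξ,a), (ξ,b), (ξ,c)}
  {ξ, ρ, σ} × {a} = {(ξ,a), (ρ,a), (σ,a)}
  {ξ, ρ, σ} × {c} = {(ξ,c), (ρ,c), (σ,c)}
  {σ} × {a, b, c} = {(σ,a), (σ,b), (σ,c)}
  {ξ, σ} × {a, c} = {(ξ,a), (ξ,c), (σ,a), (σ,c)}
  {ξ, σ} × {a, b, c} = {(ξ,a), (ξ,b), (ξ,c), (σ,a), (σ,b), (σ,c)}
  {ξ, ρ, σ} × {a, c} = {(ξ,a), (ξ,c), (ρ,a), (ρ,c), (σ,a), (σ,c)}
  {ξ, ρ, σ} × {a, b, c} = {(ξ,a), (ξ,b), (ξ,c), (ρ,a), (ρ,b), (ρ,c), (σ,a), (σ,b), (σ,c)}
These 17 distinct sets form the basis B.
Close under arbitrary unions to get τ_{X×Y}; counting gives |τ_{X×Y}| = 48.


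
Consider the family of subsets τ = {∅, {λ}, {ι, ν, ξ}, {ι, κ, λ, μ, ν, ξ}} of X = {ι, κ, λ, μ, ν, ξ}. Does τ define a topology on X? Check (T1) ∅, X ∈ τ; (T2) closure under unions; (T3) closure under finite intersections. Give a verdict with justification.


τ is NOT a topology on X.

Axiom (T1): ∅ ∈ τ? Yes; X ∈ τ? Yes.
Axiom (T2/T3): check pairwise unions and intersections of members of τ.
Counterexample for (T2): {λ} ∪ {ι, ν, ξ} = {ι, λ, ν, ξ} ∉ τ. Therefore τ is NOT a topology.


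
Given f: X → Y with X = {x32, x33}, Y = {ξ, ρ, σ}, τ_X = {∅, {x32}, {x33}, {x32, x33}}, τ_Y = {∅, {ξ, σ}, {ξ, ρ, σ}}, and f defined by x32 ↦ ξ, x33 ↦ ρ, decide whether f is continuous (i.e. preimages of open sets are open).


f IS continuous.

Compute f^{-1}(U) for each U ∈ τ_Y:
  U = ∅: f^{-1}(U) = ∅ ∈ τ_X ✓.
  U = {ξ, σ}: f^{-1}(U) = {x32} ∈ τ_X ✓.
  U = {ξ, ρ, σ}: f^{-1}(U) = {x32, x33} ∈ τ_X ✓.
Every preimage lies in τ_X, so f IS continuous.


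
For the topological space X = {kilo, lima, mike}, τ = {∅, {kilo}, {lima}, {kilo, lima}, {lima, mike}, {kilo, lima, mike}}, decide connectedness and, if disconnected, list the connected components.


(X, τ) is disconnected; components = [{kilo}, {lima, mike}].

Find clopen sets (U ∈ τ with X ∖ U ∈ τ):
  U = ∅, X ∖ U = {kilo, lima, mike} — both open, so U is clopen.
  U = {kilo}, X ∖ U = {lima, mike} — both open, so U is clopen.
  U = {lima, mike}, X ∖ U = {kilo} — both open, so U is clopen.
  U = {kilo, lima, mike}, X ∖ U = ∅ — both open, so U is clopen.
Nontrivial clopen(s) exist: e.g. {lima, mike}. So (X, τ) is disconnected.
Compute connected components by grouping points that agree on all clopens:
  component: {kilo}
  component: {lima, mike}


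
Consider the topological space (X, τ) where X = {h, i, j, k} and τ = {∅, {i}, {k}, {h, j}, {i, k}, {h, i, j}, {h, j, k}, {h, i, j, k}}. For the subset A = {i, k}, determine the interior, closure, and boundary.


int(A) = {i, k}, cl(A) = {i, k}, ∂A = ∅.

Closed sets in (X, τ) are complements of opens:
  closed(X, τ) = {∅, {i}, {k}, {h, j}, {i, k}, {h, i, j}, {h, j, k}, {h, i, j, k}}.
int(A) = ⋃ {U ∈ τ : U ⊆ A}. Opens contained in A: ∅, {i}, {k}, {i, k}.
Taking the union of these: int(A) = {i, k}.
cl(A) = ⋂ {C closed : A ⊆ C}. Closed sets containing A: {i, k}, {h, i, j, k}.
Intersecting these: cl(A) = {i, k}.
∂A = cl(A) ∖ int(A) = {i, k} ∖ {i, k} = ∅.


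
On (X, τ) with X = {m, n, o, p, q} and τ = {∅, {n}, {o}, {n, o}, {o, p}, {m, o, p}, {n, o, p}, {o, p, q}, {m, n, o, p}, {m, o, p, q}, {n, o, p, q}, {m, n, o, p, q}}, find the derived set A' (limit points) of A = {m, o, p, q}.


A' = {m, p, q}

For each x ∈ X, list the open sets U ∈ τ with x ∈ U, then check whether U ∩ (A ∖ {x}) ≠ ∅ for every such U.
  x = m: opens ∋ x are {m, o, p}, {m, n, o, p}, {m, o, p, q}, {m, n, o, p, q}; each meets A ∖ {m}, so x IS a limit point.
  x = n: open {n} ∋ x has {n} ∩ (A ∖ {n}) = ∅, so x is NOT a limit point.
  x = o: open {o} ∋ x has {o} ∩ (A ∖ {o}) = ∅, so x is NOT a limit point.
  x = p: opens ∋ x are {o, p}, {m, o, p}, {n, o, p}, {o, p, q}, {m, n, o, p}, {m, o, p, q}, {n, o, p, q}, {m, n, o, p, q}; each meets A ∖ {p}, so x IS a limit point.
  x = q: opens ∋ x are {o, p, q}, {m, o, p, q}, {n, o, p, q}, {m, n, o, p, q}; each meets A ∖ {q}, so x IS a limit point.
Collecting: A' = {m, p, q}.


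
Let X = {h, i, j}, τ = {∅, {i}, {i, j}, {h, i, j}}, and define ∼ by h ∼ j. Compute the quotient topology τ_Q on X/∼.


X/∼ = {[h=j], [i]}; |τ_Q| = 3.

Equivalence classes: [h=j], [i].
Quotient map π: X → X/∼ sends h ↦ [h=j], i ↦ [i], j ↦ [h=j].
For each subset V ⊆ X/∼, compute π^{-1}(V) ⊆ X and check whether π^{-1}(V) ∈ τ. V is open in τ_Q iff π^{-1}(V) ∈ τ.
  V = {}: π^{-1}(V) = ∅ ∈ τ ✓.
  V = {[h=j]}: π^{-1}(V) = {h, j} ∉ τ ✗.
  V = {[i]}: π^{-1}(V) = {i} ∈ τ ✓.
  V = {[h=j], [i]}: π^{-1}(V) = {h, i, j} ∈ τ ✓.
Open sets in the quotient: τ_Q = {{}, {[i]}, {[h=j], [i]}} (3 elements).


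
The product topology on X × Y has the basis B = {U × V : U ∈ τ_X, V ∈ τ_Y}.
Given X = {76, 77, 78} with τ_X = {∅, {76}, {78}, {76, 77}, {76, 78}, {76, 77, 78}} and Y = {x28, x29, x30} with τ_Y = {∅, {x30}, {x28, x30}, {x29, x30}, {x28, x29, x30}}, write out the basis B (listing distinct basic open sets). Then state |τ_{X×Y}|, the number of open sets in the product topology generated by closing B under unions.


Basis B = {∅ × ∅, {76} × {x30}, {78} × {x30}, {76} × {x28, x30}, {76} × {x29, x30}, {76, 77} × {x30}, {76, 78} × {x30}, {78} × {x28, x30}, {78} × {x29, x30}, {76} × {x28, x29, x30}, {76, 77, 78} × {x30}, {78} × {x28, x29, x30}, {76, 77} × {x28, x30}, {76, 78} × {x28, x30}, {76, 77} × {x29, x30}, {76, 78} × {x29, x30}, {76, 77} × {x28, x29, x30}, {76, 78} × {x28, x29, x30}, {76, 77, 78} × {x28, x30}, {76, 77, 78} × {x29, x30}, {76, 77, 78} × {x28, x29, x30}}; |τ_{X×Y}| = 70.

Enumerate products U × V with U ∈ τ_X, V ∈ τ_Y (deduplicated):
  ∅ × ∅ = {} (∅)
  {76} × {x30} = {(76,x30)}
  {78} × {x30} = {(78,x30)}
  {76} × {x28, x30} = {(76,x28), (76,x30)}
  {76} × {x29, x30} = {(76,x29), (76,x30)}
  {76, 77} × {x30} = {(76,x30), (77,x30)}
  {76, 78} × {x30} = {(76,x30), (78,x30)}
  {78} × {x28, x30} = {(78,x28), (78,x30)}
  {78} × {x29, x30} = {(78,x29), (78,x30)}
  {76} × {x28, x29, x30} = {(76,x28), (76,x29), (76,x30)}
  {76, 77, 78} × {x30} = {(76,x30), (77,x30), (78,x30)}
  {78} × {x28, x29, x30} = {(78,x28), (78,x29), (78,x30)}
  {76, 77} × {x28, x30} = {(76,x28), (76,x30), (77,x28), (77,x30)}
  {76, 78} × {x28, x30} = {(76,x28), (76,x30), (78,x28), (78,x30)}
  {76, 77} × {x29, x30} = {(76,x29), (76,x30), (77,x29), (77,x30)}
  {76, 78} × {x29, x30} = {(76,x29), (76,x30), (78,x29), (78,x30)}
  {76, 77} × {x28, x29, x30} = {(76,x28), (76,x29), (76,x30), (77,x28), (77,x29), (77,x30)}
  {76, 78} × {x28, x29, x30} = {(76,x28), (76,x29), (76,x30), (78,x28), (78,x29), (78,x30)}
  {76, 77, 78} × {x28, x30} = {(76,x28), (76,x30), (77,x28), (77,x30), (78,x28), (78,x30)}
  {76, 77, 78} × {x29, x30} = {(76,x29), (76,x30), (77,x29), (77,x30), (78,x29), (78,x30)}
  {76, 77, 78} × {x28, x29, x30} = {(76,x28), (76,x29), (76,x30), (77,x28), (77,x29), (77,x30), (78,x28), (78,x29), (78,x30)}
These 21 distinct sets form the basis B.
Close under arbitrary unions to get τ_{X×Y}; counting gives |τ_{X×Y}| = 70.


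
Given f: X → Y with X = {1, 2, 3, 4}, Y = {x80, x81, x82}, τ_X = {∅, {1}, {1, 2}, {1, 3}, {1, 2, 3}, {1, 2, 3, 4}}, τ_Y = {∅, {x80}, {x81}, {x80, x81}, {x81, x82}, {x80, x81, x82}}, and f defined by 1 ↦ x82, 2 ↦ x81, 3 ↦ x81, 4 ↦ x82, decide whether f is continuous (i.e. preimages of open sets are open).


f is NOT continuous.

Compute f^{-1}(U) for each U ∈ τ_Y:
  U = ∅: f^{-1}(U) = ∅ ∈ τ_X ✓.
  U = {x80}: f^{-1}(U) = ∅ ∈ τ_X ✓.
  U = {x81}: f^{-1}(U) = {2, 3} ∉ τ_X ✗.
  U = {x80, x81}: f^{-1}(U) = {2, 3} ∉ τ_X ✗.
  U = {x81, x82}: f^{-1}(U) = {1, 2, 3, 4} ∈ τ_X ✓.
  U = {x80, x81, x82}: f^{-1}(U) = {1, 2, 3, 4} ∈ τ_X ✓.
Found U = {x81} with f^{-1}(U) = {2, 3} not in τ_X. Therefore f is NOT continuous.


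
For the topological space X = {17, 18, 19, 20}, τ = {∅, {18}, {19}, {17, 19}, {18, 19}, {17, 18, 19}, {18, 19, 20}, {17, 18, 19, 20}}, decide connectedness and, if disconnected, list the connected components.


(X, τ) is connected.

Find clopen sets (U ∈ τ with X ∖ U ∈ τ):
  U = ∅, X ∖ U = {17, 18, 19, 20} — both open, so U is clopen.
  U = {17, 18, 19, 20}, X ∖ U = ∅ — both open, so U is clopen.
Only trivial clopens (∅ and X) exist, so (X, τ) is connected.
Compute connected components by grouping points that agree on all clopens:
  component: {17, 18, 19, 20}


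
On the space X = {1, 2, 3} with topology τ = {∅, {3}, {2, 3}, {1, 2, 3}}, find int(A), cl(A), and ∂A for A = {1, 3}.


int(A) = {3}, cl(A) = {1, 2, 3}, ∂A = {1, 2}.

Closed sets in (X, τ) are complements of opens:
  closed(X, τ) = {∅, {1}, {1, 2}, {1, 2, 3}}.
int(A) = ⋃ {U ∈ τ : U ⊆ A}. Opens contained in A: ∅, {3}.
Taking the union of these: int(A) = {3}.
cl(A) = ⋂ {C closed : A ⊆ C}. Closed sets containing A: {1, 2, 3}.
Intersecting these: cl(A) = {1, 2, 3}.
∂A = cl(A) ∖ int(A) = {1, 2, 3} ∖ {3} = {1, 2}.


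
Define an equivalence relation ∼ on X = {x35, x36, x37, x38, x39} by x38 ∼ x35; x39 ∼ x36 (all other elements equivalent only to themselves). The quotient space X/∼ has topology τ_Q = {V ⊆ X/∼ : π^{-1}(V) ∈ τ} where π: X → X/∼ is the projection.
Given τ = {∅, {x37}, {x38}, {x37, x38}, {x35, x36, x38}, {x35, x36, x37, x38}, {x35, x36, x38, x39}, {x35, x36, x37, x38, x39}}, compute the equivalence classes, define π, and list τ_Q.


X/∼ = {[x35=x38], [x36=x39], [x37]}; |τ_Q| = 4.

Equivalence classes: [x35=x38], [x36=x39], [x37].
Quotient map π: X → X/∼ sends x35 ↦ [x35=x38], x36 ↦ [x36=x39], x37 ↦ [x37], x38 ↦ [x35=x38], x39 ↦ [x36=x39].
For each subset V ⊆ X/∼, compute π^{-1}(V) ⊆ X and check whether π^{-1}(V) ∈ τ. V is open in τ_Q iff π^{-1}(V) ∈ τ.
  V = {}: π^{-1}(V) = ∅ ∈ τ ✓.
  V = {[x35=x38]}: π^{-1}(V) = {x35, x38} ∉ τ ✗.
  V = {[x36=x39]}: π^{-1}(V) = {x36, x39} ∉ τ ✗.
  V = {[x35=x38], [x36=x39]}: π^{-1}(V) = {x35, x36, x38, x39} ∈ τ ✓.
  V = {[x37]}: π^{-1}(V) = {x37} ∈ τ ✓.
  V = {[x35=x38], [x37]}: π^{-1}(V) = {x35, x37, x38} ∉ τ ✗.
  V = {[x36=x39], [x37]}: π^{-1}(V) = {x36, x37, x39} ∉ τ ✗.
  V = {[x35=x38], [x36=x39], [x37]}: π^{-1}(V) = {x35, x36, x37, x38, x39} ∈ τ ✓.
Open sets in the quotient: τ_Q = {{}, {[x35=x38], [x36=x39]}, {[x37]}, {[x35=x38], [x36=x39], [x37]}} (4 elements).
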